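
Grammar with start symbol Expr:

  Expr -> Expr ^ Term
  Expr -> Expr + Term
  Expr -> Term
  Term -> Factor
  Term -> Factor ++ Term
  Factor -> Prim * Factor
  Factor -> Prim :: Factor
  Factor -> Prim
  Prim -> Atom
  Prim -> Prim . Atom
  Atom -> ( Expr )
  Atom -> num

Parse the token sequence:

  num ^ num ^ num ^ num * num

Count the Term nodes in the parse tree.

4

[Expr [Expr [Expr [Expr [Term [Factor [Prim [Atom num]]]]] ^ [Term [Factor [Prim [Atom num]]]]] ^ [Term [Factor [Prim [Atom num]]]]] ^ [Term [Factor [Prim [Atom num]] * [Factor [Prim [Atom num]]]]]]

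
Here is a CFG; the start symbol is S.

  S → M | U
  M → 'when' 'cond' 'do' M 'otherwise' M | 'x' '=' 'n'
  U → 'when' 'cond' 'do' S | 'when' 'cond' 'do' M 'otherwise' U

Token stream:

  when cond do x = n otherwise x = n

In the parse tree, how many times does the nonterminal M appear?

3

[S [M when cond do [M x = n] otherwise [M x = n]]]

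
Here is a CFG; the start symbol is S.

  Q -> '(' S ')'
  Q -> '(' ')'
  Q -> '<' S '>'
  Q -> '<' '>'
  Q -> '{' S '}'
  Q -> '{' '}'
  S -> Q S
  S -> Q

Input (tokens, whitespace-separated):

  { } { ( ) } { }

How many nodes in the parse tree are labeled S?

4

[S [Q { }] [S [Q { [S [Q ( )]] }] [S [Q { }]]]]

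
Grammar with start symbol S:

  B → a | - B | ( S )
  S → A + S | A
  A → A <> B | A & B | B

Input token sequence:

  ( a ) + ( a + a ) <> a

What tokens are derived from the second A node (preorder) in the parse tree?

[S [A [B ( [S [A [B a]]] )]] + [S [A [A [B ( [S [A [B a]] + [S [A [B a]]]] )]] <> [B a]]]]

a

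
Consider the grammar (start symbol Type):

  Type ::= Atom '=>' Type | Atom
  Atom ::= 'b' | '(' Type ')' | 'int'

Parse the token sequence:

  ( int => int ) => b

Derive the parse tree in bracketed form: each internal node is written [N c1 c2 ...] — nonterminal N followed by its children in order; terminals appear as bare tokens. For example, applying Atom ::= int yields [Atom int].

[Type [Atom ( [Type [Atom int] => [Type [Atom int]]] )] => [Type [Atom b]]]

Type
Atom => Type
( Type ) => Type
( Atom => Type ) => Type
( int => Type ) => Type
( int => Atom ) => Type
( int => int ) => Type
( int => int ) => Atom
( int => int ) => b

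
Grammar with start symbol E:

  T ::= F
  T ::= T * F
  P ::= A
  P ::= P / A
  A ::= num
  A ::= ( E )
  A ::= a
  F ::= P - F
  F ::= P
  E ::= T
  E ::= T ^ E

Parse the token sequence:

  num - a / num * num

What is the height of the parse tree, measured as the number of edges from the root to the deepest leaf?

8

[E [T [T [F [P [A num]] - [F [P [P [A a]] / [A num]]]]] * [F [P [A num]]]]]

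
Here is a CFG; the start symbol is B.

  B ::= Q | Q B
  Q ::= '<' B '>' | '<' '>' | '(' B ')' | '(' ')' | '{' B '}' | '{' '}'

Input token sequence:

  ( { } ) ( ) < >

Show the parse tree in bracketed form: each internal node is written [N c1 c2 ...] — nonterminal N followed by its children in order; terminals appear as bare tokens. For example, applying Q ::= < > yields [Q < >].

[B [Q ( [B [Q { }]] )] [B [Q ( )] [B [Q < >]]]]

B
Q B
( B ) B
( Q ) B
( { } ) B
( { } ) Q B
( { } ) ( ) B
( { } ) ( ) Q
( { } ) ( ) < >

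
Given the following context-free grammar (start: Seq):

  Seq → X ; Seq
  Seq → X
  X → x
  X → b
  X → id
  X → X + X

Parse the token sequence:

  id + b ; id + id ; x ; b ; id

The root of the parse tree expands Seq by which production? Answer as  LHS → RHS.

[Seq [X [X id] + [X b]] ; [Seq [X [X id] + [X id]] ; [Seq [X x] ; [Seq [X b] ; [Seq [X id]]]]]]

Seq → X ; Seq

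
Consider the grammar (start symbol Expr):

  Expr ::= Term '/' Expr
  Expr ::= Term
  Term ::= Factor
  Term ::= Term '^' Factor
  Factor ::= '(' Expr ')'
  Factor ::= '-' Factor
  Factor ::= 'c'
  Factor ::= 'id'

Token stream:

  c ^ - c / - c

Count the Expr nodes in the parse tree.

[Expr [Term [Term [Factor c]] ^ [Factor - [Factor c]]] / [Expr [Term [Factor - [Factor c]]]]]

2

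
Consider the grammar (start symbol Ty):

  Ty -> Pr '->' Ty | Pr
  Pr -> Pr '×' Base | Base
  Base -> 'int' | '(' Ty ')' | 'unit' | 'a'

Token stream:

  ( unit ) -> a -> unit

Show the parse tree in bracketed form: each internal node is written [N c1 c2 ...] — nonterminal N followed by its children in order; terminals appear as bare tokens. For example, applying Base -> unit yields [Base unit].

[Ty [Pr [Base ( [Ty [Pr [Base unit]]] )]] -> [Ty [Pr [Base a]] -> [Ty [Pr [Base unit]]]]]

Ty
Pr -> Ty
Base -> Ty
( Ty ) -> Ty
( Pr ) -> Ty
( Base ) -> Ty
( unit ) -> Ty
( unit ) -> Pr -> Ty
( unit ) -> Base -> Ty
( unit ) -> a -> Ty
( unit ) -> a -> Pr
( unit ) -> a -> Base
( unit ) -> a -> unit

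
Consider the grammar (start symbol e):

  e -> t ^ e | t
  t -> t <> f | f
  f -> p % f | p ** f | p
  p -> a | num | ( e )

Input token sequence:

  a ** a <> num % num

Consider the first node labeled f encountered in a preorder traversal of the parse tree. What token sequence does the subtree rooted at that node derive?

[e [t [t [f [p a] ** [f [p a]]]] <> [f [p num] % [f [p num]]]]]

a ** a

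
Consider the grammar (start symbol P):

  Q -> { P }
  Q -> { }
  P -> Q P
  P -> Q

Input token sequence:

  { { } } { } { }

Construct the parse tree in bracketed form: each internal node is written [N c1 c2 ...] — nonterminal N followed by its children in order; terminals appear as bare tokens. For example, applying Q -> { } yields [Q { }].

P
Q P
{ P } P
{ Q } P
{ { } } P
{ { } } Q P
{ { } } { } P
{ { } } { } Q
{ { } } { } { }

[P [Q { [P [Q { }]] }] [P [Q { }] [P [Q { }]]]]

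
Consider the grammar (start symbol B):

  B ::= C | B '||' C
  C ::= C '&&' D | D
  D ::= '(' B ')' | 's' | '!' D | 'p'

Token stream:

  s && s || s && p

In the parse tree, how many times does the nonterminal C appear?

[B [B [C [C [D s]] && [D s]]] || [C [C [D s]] && [D p]]]

4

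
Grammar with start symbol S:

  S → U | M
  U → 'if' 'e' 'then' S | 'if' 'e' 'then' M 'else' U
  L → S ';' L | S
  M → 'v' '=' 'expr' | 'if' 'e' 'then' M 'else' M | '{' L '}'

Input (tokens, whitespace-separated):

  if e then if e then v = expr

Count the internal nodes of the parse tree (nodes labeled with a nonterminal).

6

[S [U if e then [S [U if e then [S [M v = expr]]]]]]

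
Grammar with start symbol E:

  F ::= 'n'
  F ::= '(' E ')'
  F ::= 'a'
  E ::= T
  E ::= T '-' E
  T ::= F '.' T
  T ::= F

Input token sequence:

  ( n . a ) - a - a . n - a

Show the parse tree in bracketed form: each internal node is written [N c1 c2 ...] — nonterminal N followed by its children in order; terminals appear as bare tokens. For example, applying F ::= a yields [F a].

[E [T [F ( [E [T [F n] . [T [F a]]]] )]] - [E [T [F a]] - [E [T [F a] . [T [F n]]] - [E [T [F a]]]]]]

E
T - E
F - E
( E ) - E
( T ) - E
( F . T ) - E
( n . T ) - E
( n . F ) - E
( n . a ) - E
( n . a ) - T - E
( n . a ) - F - E
( n . a ) - a - E
( n . a ) - a - T - E
( n . a ) - a - F . T - E
( n . a ) - a - a . T - E
( n . a ) - a - a . F - E
( n . a ) - a - a . n - E
( n . a ) - a - a . n - T
( n . a ) - a - a . n - F
( n . a ) - a - a . n - a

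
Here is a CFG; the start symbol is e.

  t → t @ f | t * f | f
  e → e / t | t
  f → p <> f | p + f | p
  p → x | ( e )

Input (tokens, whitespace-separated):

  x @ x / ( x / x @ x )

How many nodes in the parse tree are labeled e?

4

[e [e [t [t [f [p x]]] @ [f [p x]]]] / [t [f [p ( [e [e [t [f [p x]]]] / [t [t [f [p x]]] @ [f [p x]]]] )]]]]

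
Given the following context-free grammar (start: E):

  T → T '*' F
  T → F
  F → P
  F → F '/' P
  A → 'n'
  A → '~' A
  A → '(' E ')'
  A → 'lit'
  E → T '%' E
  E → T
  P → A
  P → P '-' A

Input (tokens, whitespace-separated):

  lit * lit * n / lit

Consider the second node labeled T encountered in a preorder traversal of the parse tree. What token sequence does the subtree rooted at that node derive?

[E [T [T [T [F [P [A lit]]]] * [F [P [A lit]]]] * [F [F [P [A n]]] / [P [A lit]]]]]

lit * lit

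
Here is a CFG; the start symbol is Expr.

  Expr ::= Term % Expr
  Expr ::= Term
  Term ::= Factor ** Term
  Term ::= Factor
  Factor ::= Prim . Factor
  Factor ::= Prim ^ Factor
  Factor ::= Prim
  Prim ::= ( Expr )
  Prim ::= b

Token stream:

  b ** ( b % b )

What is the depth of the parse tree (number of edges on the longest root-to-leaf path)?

10

[Expr [Term [Factor [Prim b]] ** [Term [Factor [Prim ( [Expr [Term [Factor [Prim b]]] % [Expr [Term [Factor [Prim b]]]]] )]]]]]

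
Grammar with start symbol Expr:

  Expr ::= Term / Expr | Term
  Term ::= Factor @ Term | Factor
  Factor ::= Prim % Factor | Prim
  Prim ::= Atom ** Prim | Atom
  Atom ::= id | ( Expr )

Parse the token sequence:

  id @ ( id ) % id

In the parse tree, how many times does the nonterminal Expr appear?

[Expr [Term [Factor [Prim [Atom id]]] @ [Term [Factor [Prim [Atom ( [Expr [Term [Factor [Prim [Atom id]]]]] )]] % [Factor [Prim [Atom id]]]]]]]

2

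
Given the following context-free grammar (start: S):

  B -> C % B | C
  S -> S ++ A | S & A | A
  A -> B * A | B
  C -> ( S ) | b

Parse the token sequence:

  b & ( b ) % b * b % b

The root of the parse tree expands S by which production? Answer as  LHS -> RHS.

S -> S & A

[S [S [A [B [C b]]]] & [A [B [C ( [S [A [B [C b]]]] )] % [B [C b]]] * [A [B [C b] % [B [C b]]]]]]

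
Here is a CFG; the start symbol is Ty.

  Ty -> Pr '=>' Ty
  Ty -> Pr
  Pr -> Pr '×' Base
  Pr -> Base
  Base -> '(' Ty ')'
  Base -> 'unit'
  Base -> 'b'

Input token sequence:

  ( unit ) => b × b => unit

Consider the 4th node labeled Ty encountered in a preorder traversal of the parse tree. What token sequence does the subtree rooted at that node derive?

[Ty [Pr [Base ( [Ty [Pr [Base unit]]] )]] => [Ty [Pr [Pr [Base b]] × [Base b]] => [Ty [Pr [Base unit]]]]]

unit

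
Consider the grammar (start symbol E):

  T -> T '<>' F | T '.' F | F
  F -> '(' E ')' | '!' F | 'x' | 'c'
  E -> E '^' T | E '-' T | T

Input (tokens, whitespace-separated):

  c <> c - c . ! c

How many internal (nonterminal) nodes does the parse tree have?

11

[E [E [T [T [F c]] <> [F c]]] - [T [T [F c]] . [F ! [F c]]]]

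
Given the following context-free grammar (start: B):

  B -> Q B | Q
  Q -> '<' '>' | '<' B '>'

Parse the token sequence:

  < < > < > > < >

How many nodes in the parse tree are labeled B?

[B [Q < [B [Q < >] [B [Q < >]]] >] [B [Q < >]]]

4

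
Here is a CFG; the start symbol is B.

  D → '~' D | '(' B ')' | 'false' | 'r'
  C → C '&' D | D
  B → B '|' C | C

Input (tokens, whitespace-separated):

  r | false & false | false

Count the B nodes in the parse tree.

3

[B [B [B [C [D r]]] | [C [C [D false]] & [D false]]] | [C [D false]]]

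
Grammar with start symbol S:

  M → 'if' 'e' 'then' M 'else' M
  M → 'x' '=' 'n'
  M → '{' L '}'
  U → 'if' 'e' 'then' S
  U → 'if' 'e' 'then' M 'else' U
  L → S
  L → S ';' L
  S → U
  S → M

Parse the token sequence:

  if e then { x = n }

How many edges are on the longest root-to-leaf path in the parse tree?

7

[S [U if e then [S [M { [L [S [M x = n]]] }]]]]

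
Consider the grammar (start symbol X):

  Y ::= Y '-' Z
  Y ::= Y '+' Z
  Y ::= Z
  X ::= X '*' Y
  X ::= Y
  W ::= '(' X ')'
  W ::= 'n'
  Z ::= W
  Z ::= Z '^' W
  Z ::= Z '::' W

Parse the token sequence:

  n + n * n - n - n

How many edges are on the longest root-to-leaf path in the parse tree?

6

[X [X [Y [Y [Z [W n]]] + [Z [W n]]]] * [Y [Y [Y [Z [W n]]] - [Z [W n]]] - [Z [W n]]]]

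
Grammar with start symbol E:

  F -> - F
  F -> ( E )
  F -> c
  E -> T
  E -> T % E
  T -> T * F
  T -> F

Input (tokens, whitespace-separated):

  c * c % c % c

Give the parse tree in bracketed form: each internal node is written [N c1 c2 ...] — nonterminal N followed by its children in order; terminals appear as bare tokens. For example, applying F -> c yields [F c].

E
T % E
T * F % E
F * F % E
c * F % E
c * c % E
c * c % T % E
c * c % F % E
c * c % c % E
c * c % c % T
c * c % c % F
c * c % c % c

[E [T [T [F c]] * [F c]] % [E [T [F c]] % [E [T [F c]]]]]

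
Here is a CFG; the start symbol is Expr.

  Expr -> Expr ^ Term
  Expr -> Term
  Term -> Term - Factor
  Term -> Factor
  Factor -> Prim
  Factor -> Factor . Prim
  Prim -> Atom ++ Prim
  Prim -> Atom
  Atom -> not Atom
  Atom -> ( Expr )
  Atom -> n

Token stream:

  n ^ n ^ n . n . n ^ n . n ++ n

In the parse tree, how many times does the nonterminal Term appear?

4

[Expr [Expr [Expr [Expr [Term [Factor [Prim [Atom n]]]]] ^ [Term [Factor [Prim [Atom n]]]]] ^ [Term [Factor [Factor [Factor [Prim [Atom n]]] . [Prim [Atom n]]] . [Prim [Atom n]]]]] ^ [Term [Factor [Factor [Prim [Atom n]]] . [Prim [Atom n] ++ [Prim [Atom n]]]]]]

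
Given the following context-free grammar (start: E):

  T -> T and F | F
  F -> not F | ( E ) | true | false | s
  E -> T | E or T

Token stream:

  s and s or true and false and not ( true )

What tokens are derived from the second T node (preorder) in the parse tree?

[E [E [T [T [F s]] and [F s]]] or [T [T [T [F true]] and [F false]] and [F not [F ( [E [T [F true]]] )]]]]

s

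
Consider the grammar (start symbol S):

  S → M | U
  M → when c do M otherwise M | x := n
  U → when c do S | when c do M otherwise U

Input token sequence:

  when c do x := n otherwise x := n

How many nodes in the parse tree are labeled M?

3

[S [M when c do [M x := n] otherwise [M x := n]]]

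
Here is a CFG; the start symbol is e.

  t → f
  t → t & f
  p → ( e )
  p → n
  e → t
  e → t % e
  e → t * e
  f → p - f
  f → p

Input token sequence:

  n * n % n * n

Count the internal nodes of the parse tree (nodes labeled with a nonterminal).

[e [t [f [p n]]] * [e [t [f [p n]]] % [e [t [f [p n]]] * [e [t [f [p n]]]]]]]

16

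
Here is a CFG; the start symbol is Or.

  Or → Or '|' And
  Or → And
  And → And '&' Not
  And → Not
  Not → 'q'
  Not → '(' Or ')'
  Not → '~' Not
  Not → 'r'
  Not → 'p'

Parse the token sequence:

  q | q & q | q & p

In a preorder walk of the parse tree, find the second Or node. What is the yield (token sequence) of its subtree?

[Or [Or [Or [And [Not q]]] | [And [And [Not q]] & [Not q]]] | [And [And [Not q]] & [Not p]]]

q | q & q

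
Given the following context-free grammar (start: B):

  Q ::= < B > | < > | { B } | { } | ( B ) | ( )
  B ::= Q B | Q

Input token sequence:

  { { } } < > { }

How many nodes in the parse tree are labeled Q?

4

[B [Q { [B [Q { }]] }] [B [Q < >] [B [Q { }]]]]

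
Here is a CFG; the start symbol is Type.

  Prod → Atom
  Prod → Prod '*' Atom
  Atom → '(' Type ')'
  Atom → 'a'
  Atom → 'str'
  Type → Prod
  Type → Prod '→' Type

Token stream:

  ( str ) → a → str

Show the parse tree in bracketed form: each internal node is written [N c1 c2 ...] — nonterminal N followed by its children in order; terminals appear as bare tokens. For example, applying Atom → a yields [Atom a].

Type
Prod → Type
Atom → Type
( Type ) → Type
( Prod ) → Type
( Atom ) → Type
( str ) → Type
( str ) → Prod → Type
( str ) → Atom → Type
( str ) → a → Type
( str ) → a → Prod
( str ) → a → Atom
( str ) → a → str

[Type [Prod [Atom ( [Type [Prod [Atom str]]] )]] → [Type [Prod [Atom a]] → [Type [Prod [Atom str]]]]]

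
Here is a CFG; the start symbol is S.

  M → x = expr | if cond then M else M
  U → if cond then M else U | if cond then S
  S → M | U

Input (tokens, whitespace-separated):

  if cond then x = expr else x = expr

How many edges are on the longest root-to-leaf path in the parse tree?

3

[S [M if cond then [M x = expr] else [M x = expr]]]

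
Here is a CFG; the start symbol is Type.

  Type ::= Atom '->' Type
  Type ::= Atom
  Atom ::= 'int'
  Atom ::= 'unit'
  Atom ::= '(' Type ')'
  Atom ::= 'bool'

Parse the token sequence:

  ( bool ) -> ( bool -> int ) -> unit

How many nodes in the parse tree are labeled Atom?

[Type [Atom ( [Type [Atom bool]] )] -> [Type [Atom ( [Type [Atom bool] -> [Type [Atom int]]] )] -> [Type [Atom unit]]]]

6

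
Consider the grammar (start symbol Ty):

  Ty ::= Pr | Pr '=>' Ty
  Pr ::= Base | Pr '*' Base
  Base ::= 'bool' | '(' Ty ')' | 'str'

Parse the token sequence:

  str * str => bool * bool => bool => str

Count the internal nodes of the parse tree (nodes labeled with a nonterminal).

16

[Ty [Pr [Pr [Base str]] * [Base str]] => [Ty [Pr [Pr [Base bool]] * [Base bool]] => [Ty [Pr [Base bool]] => [Ty [Pr [Base str]]]]]]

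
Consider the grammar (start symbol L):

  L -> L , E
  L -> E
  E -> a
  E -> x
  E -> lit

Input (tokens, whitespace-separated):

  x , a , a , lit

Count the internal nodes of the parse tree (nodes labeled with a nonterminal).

[L [L [L [L [E x]] , [E a]] , [E a]] , [E lit]]

8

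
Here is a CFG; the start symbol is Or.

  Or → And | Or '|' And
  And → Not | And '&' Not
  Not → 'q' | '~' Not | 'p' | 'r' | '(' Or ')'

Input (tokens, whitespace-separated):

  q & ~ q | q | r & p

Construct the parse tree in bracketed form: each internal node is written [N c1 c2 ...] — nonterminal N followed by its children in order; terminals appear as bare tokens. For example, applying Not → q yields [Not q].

[Or [Or [Or [And [And [Not q]] & [Not ~ [Not q]]]] | [And [Not q]]] | [And [And [Not r]] & [Not p]]]

Or
Or | And
Or | And | And
And | And | And
And & Not | And | And
Not & Not | And | And
q & Not | And | And
q & ~ Not | And | And
q & ~ q | And | And
q & ~ q | Not | And
q & ~ q | q | And
q & ~ q | q | And & Not
q & ~ q | q | Not & Not
q & ~ q | q | r & Not
q & ~ q | q | r & p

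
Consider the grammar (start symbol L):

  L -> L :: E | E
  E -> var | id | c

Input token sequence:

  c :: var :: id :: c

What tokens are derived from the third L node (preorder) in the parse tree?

c :: var

[L [L [L [L [E c]] :: [E var]] :: [E id]] :: [E c]]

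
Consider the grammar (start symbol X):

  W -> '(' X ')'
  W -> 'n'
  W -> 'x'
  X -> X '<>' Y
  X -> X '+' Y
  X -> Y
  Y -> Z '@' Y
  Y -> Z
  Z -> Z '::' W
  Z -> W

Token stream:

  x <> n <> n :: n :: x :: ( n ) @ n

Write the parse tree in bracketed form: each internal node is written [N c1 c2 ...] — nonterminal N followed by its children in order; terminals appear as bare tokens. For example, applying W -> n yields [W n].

[X [X [X [Y [Z [W x]]]] <> [Y [Z [W n]]]] <> [Y [Z [Z [Z [Z [W n]] :: [W n]] :: [W x]] :: [W ( [X [Y [Z [W n]]]] )]] @ [Y [Z [W n]]]]]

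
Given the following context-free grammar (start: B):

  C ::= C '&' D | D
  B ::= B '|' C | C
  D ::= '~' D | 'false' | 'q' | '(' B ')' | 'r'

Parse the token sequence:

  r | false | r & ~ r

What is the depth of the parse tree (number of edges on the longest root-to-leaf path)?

[B [B [B [C [D r]]] | [C [D false]]] | [C [C [D r]] & [D ~ [D r]]]]

5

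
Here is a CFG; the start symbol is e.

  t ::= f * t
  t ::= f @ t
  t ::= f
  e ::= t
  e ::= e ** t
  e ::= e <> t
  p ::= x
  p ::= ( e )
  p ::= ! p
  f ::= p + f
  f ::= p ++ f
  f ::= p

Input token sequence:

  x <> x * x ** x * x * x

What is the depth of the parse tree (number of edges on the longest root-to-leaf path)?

[e [e [e [t [f [p x]]]] <> [t [f [p x]] * [t [f [p x]]]]] ** [t [f [p x]] * [t [f [p x]] * [t [f [p x]]]]]]

6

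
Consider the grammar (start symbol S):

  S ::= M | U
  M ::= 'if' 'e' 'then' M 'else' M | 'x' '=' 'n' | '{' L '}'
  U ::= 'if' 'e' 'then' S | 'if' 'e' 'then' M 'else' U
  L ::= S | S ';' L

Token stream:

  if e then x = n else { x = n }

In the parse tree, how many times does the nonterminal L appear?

[S [M if e then [M x = n] else [M { [L [S [M x = n]]] }]]]

1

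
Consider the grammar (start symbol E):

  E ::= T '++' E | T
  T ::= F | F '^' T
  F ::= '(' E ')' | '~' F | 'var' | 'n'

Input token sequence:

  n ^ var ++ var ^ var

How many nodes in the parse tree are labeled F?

4

[E [T [F n] ^ [T [F var]]] ++ [E [T [F var] ^ [T [F var]]]]]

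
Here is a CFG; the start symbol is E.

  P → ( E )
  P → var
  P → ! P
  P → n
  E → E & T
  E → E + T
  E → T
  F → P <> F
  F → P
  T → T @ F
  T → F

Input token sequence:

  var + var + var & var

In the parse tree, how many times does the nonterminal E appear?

[E [E [E [E [T [F [P var]]]] + [T [F [P var]]]] + [T [F [P var]]]] & [T [F [P var]]]]

4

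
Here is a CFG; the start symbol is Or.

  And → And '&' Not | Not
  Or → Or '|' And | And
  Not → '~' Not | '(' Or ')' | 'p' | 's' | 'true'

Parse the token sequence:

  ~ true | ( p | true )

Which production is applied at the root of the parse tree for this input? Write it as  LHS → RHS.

[Or [Or [And [Not ~ [Not true]]]] | [And [Not ( [Or [Or [And [Not p]]] | [And [Not true]]] )]]]

Or → Or '|' And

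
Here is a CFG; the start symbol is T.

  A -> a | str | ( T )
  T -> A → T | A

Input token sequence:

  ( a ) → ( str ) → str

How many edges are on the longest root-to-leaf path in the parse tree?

5

[T [A ( [T [A a]] )] → [T [A ( [T [A str]] )] → [T [A str]]]]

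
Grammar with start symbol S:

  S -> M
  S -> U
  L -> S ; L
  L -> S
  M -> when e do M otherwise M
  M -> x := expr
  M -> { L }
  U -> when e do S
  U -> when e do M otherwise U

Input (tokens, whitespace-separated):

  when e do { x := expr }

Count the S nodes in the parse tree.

3

[S [U when e do [S [M { [L [S [M x := expr]]] }]]]]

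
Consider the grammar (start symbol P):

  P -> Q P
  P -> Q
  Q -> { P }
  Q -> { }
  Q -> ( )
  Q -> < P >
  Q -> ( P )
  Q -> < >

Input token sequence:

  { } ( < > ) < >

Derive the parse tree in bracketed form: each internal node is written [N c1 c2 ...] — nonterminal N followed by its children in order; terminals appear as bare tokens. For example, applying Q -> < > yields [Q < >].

P
Q P
{ } P
{ } Q P
{ } ( P ) P
{ } ( Q ) P
{ } ( < > ) P
{ } ( < > ) Q
{ } ( < > ) < >

[P [Q { }] [P [Q ( [P [Q < >]] )] [P [Q < >]]]]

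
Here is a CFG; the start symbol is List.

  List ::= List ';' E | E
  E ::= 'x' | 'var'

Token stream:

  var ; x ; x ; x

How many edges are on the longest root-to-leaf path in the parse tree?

5

[List [List [List [List [E var]] ; [E x]] ; [E x]] ; [E x]]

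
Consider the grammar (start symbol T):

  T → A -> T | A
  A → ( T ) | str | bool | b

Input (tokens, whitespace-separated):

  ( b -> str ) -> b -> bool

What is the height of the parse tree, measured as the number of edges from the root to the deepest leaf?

[T [A ( [T [A b] -> [T [A str]]] )] -> [T [A b] -> [T [A bool]]]]

5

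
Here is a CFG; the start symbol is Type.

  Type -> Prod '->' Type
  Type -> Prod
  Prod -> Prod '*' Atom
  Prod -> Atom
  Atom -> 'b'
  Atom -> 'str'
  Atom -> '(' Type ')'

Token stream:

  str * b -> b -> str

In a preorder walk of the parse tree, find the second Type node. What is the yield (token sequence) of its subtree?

[Type [Prod [Prod [Atom str]] * [Atom b]] -> [Type [Prod [Atom b]] -> [Type [Prod [Atom str]]]]]

b -> str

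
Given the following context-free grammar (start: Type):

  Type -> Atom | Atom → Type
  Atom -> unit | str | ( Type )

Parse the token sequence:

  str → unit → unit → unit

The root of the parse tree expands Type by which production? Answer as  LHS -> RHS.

Type -> Atom → Type

[Type [Atom str] → [Type [Atom unit] → [Type [Atom unit] → [Type [Atom unit]]]]]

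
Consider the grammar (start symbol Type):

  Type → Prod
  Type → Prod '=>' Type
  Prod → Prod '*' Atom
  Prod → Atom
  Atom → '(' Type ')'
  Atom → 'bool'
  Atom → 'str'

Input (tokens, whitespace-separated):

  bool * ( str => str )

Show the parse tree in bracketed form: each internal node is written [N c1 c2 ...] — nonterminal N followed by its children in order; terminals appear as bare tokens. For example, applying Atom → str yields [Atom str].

[Type [Prod [Prod [Atom bool]] * [Atom ( [Type [Prod [Atom str]] => [Type [Prod [Atom str]]]] )]]]

Type
Prod
Prod * Atom
Atom * Atom
bool * Atom
bool * ( Type )
bool * ( Prod => Type )
bool * ( Atom => Type )
bool * ( str => Type )
bool * ( str => Prod )
bool * ( str => Atom )
bool * ( str => str )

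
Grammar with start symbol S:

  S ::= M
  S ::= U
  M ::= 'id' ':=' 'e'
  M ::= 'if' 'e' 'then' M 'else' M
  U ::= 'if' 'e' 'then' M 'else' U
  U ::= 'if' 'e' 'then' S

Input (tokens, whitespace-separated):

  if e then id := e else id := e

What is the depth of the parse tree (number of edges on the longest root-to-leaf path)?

[S [M if e then [M id := e] else [M id := e]]]

3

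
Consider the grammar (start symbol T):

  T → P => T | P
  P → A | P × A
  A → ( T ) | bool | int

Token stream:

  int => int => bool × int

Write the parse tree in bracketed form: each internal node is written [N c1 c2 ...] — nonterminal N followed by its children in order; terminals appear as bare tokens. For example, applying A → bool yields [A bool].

[T [P [A int]] => [T [P [A int]] => [T [P [P [A bool]] × [A int]]]]]

T
P => T
A => T
int => T
int => P => T
int => A => T
int => int => T
int => int => P
int => int => P × A
int => int => A × A
int => int => bool × A
int => int => bool × int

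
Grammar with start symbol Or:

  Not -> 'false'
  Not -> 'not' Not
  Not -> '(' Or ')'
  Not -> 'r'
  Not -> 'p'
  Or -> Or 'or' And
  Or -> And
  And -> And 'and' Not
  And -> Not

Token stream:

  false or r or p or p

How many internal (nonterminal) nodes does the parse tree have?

12

[Or [Or [Or [Or [And [Not false]]] or [And [Not r]]] or [And [Not p]]] or [And [Not p]]]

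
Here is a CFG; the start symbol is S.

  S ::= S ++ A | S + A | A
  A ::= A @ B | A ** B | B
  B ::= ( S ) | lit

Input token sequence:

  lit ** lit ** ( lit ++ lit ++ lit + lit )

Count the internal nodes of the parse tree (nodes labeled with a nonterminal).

[S [A [A [A [B lit]] ** [B lit]] ** [B ( [S [S [S [S [A [B lit]]] ++ [A [B lit]]] ++ [A [B lit]]] + [A [B lit]]] )]]]

19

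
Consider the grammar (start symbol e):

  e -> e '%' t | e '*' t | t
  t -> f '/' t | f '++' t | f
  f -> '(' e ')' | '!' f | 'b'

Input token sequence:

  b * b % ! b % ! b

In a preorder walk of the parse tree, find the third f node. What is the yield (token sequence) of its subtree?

[e [e [e [e [t [f b]]] * [t [f b]]] % [t [f ! [f b]]]] % [t [f ! [f b]]]]

! b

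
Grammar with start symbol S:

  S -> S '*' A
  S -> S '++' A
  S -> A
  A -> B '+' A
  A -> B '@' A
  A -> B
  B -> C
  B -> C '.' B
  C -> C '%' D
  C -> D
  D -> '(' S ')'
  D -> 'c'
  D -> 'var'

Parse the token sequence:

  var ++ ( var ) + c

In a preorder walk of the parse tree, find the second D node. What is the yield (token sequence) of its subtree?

[S [S [A [B [C [D var]]]]] ++ [A [B [C [D ( [S [A [B [C [D var]]]]] )]]] + [A [B [C [D c]]]]]]

( var )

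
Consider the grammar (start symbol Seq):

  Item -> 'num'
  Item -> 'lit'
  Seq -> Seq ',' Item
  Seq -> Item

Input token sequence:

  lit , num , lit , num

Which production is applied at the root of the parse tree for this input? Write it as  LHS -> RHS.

Seq -> Seq ',' Item

[Seq [Seq [Seq [Seq [Item lit]] , [Item num]] , [Item lit]] , [Item num]]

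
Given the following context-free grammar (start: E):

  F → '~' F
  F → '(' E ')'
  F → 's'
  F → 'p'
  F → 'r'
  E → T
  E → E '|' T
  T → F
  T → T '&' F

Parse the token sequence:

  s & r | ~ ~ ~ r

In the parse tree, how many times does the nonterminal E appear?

2

[E [E [T [T [F s]] & [F r]]] | [T [F ~ [F ~ [F ~ [F r]]]]]]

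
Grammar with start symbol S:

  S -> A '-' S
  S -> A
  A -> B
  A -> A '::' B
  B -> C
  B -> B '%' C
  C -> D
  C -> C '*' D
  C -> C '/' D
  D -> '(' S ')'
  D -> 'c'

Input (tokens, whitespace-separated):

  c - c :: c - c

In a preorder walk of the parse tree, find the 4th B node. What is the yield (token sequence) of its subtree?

[S [A [B [C [D c]]]] - [S [A [A [B [C [D c]]]] :: [B [C [D c]]]] - [S [A [B [C [D c]]]]]]]

c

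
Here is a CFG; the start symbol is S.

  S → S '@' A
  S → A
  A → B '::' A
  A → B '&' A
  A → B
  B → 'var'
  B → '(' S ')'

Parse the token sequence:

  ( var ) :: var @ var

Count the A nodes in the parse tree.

[S [S [A [B ( [S [A [B var]]] )] :: [A [B var]]]] @ [A [B var]]]

4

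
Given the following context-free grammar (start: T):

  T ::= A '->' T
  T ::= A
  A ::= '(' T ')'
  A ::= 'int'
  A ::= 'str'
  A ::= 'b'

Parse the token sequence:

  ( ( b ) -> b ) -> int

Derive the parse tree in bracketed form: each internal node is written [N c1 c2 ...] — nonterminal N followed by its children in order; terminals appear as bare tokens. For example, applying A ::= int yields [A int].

T
A -> T
( T ) -> T
( A -> T ) -> T
( ( T ) -> T ) -> T
( ( A ) -> T ) -> T
( ( b ) -> T ) -> T
( ( b ) -> A ) -> T
( ( b ) -> b ) -> T
( ( b ) -> b ) -> A
( ( b ) -> b ) -> int

[T [A ( [T [A ( [T [A b]] )] -> [T [A b]]] )] -> [T [A int]]]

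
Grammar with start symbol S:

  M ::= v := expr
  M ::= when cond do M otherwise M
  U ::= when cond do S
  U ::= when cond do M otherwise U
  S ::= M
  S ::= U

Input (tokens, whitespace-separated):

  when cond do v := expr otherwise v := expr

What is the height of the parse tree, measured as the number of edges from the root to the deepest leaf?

[S [M when cond do [M v := expr] otherwise [M v := expr]]]

3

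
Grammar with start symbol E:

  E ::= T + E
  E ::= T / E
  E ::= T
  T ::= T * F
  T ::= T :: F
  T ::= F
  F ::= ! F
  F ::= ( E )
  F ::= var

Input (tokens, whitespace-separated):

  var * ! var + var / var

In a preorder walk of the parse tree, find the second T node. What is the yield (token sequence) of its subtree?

var

[E [T [T [F var]] * [F ! [F var]]] + [E [T [F var]] / [E [T [F var]]]]]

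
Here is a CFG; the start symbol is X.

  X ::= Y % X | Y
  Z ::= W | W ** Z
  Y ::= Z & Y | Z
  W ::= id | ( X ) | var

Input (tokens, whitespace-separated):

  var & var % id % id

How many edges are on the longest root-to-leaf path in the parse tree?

6

[X [Y [Z [W var]] & [Y [Z [W var]]]] % [X [Y [Z [W id]]] % [X [Y [Z [W id]]]]]]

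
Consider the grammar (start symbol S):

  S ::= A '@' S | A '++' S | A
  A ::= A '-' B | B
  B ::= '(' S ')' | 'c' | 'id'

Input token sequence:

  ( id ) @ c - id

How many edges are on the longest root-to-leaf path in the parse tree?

6

[S [A [B ( [S [A [B id]]] )]] @ [S [A [A [B c]] - [B id]]]]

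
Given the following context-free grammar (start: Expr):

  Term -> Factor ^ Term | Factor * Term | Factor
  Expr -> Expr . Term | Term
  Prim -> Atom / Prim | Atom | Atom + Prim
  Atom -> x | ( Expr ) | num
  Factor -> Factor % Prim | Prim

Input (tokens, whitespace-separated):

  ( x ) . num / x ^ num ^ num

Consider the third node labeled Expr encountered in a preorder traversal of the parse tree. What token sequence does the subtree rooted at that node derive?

x

[Expr [Expr [Term [Factor [Prim [Atom ( [Expr [Term [Factor [Prim [Atom x]]]]] )]]]]] . [Term [Factor [Prim [Atom num] / [Prim [Atom x]]]] ^ [Term [Factor [Prim [Atom num]]] ^ [Term [Factor [Prim [Atom num]]]]]]]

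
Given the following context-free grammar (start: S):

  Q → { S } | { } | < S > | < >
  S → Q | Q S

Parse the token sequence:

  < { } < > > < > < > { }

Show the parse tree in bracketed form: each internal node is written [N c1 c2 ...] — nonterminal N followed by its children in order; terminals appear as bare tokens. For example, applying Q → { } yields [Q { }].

S
Q S
< S > S
< Q S > S
< { } S > S
< { } Q > S
< { } < > > S
< { } < > > Q S
< { } < > > < > S
< { } < > > < > Q S
< { } < > > < > < > S
< { } < > > < > < > Q
< { } < > > < > < > { }

[S [Q < [S [Q { }] [S [Q < >]]] >] [S [Q < >] [S [Q < >] [S [Q { }]]]]]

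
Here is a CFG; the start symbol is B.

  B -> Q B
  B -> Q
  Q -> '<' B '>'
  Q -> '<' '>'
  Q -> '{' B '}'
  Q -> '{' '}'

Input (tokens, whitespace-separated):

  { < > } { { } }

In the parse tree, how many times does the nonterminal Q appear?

[B [Q { [B [Q < >]] }] [B [Q { [B [Q { }]] }]]]

4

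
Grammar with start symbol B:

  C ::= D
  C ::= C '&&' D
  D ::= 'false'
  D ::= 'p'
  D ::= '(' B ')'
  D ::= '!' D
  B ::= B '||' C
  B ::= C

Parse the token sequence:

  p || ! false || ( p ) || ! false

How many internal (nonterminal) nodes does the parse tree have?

17

[B [B [B [B [C [D p]]] || [C [D ! [D false]]]] || [C [D ( [B [C [D p]]] )]]] || [C [D ! [D false]]]]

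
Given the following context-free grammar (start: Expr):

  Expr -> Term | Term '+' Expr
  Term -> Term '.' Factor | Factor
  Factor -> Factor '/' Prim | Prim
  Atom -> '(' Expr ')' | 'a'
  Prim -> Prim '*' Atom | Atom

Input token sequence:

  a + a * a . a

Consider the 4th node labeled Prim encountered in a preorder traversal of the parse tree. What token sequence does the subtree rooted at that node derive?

[Expr [Term [Factor [Prim [Atom a]]]] + [Expr [Term [Term [Factor [Prim [Prim [Atom a]] * [Atom a]]]] . [Factor [Prim [Atom a]]]]]]

a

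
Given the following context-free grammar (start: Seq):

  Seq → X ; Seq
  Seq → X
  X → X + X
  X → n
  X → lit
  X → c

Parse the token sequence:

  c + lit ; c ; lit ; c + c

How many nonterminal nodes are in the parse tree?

[Seq [X [X c] + [X lit]] ; [Seq [X c] ; [Seq [X lit] ; [Seq [X [X c] + [X c]]]]]]

12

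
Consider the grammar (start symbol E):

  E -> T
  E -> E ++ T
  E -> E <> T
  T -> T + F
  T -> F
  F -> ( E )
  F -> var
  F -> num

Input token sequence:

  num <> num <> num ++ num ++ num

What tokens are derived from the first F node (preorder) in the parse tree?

[E [E [E [E [E [T [F num]]] <> [T [F num]]] <> [T [F num]]] ++ [T [F num]]] ++ [T [F num]]]

num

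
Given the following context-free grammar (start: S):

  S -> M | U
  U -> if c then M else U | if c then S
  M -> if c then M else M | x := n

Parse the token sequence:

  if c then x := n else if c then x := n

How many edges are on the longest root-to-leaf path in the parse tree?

5

[S [U if c then [M x := n] else [U if c then [S [M x := n]]]]]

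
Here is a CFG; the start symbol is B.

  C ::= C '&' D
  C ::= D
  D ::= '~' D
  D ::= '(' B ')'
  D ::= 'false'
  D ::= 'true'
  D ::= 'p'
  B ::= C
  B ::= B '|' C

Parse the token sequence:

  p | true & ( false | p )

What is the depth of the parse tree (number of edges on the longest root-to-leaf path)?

[B [B [C [D p]]] | [C [C [D true]] & [D ( [B [B [C [D false]]] | [C [D p]]] )]]]

7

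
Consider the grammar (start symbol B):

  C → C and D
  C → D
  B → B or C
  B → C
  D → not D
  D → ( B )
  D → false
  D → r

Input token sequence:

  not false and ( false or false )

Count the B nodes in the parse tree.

3

[B [C [C [D not [D false]]] and [D ( [B [B [C [D false]]] or [C [D false]]] )]]]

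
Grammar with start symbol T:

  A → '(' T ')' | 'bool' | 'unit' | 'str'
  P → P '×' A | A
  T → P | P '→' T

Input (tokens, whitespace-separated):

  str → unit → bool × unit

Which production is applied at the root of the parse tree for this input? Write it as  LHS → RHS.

[T [P [A str]] → [T [P [A unit]] → [T [P [P [A bool]] × [A unit]]]]]

T → P '→' T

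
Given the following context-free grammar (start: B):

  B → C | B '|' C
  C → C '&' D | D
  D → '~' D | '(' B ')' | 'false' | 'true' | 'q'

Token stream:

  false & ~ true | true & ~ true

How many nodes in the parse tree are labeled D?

6

[B [B [C [C [D false]] & [D ~ [D true]]]] | [C [C [D true]] & [D ~ [D true]]]]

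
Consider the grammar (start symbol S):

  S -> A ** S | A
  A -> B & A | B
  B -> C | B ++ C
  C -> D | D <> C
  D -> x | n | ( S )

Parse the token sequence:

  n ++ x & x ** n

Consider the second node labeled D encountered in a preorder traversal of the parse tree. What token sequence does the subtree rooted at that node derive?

[S [A [B [B [C [D n]]] ++ [C [D x]]] & [A [B [C [D x]]]]] ** [S [A [B [C [D n]]]]]]

x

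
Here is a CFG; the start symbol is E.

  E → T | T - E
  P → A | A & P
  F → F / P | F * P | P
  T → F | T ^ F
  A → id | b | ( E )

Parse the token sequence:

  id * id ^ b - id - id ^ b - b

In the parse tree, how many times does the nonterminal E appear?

[E [T [T [F [F [P [A id]]] * [P [A id]]]] ^ [F [P [A b]]]] - [E [T [F [P [A id]]]] - [E [T [T [F [P [A id]]]] ^ [F [P [A b]]]] - [E [T [F [P [A b]]]]]]]]

4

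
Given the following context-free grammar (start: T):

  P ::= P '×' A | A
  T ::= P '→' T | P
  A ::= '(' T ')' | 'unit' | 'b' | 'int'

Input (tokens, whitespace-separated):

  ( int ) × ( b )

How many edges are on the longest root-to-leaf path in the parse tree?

7

[T [P [P [A ( [T [P [A int]]] )]] × [A ( [T [P [A b]]] )]]]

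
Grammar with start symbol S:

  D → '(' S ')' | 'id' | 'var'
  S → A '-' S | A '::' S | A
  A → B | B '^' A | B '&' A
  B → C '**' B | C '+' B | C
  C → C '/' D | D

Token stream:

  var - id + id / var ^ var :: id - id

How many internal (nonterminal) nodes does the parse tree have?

29

[S [A [B [C [D var]]]] - [S [A [B [C [D id]] + [B [C [C [D id]] / [D var]]]] ^ [A [B [C [D var]]]]] :: [S [A [B [C [D id]]]] - [S [A [B [C [D id]]]]]]]]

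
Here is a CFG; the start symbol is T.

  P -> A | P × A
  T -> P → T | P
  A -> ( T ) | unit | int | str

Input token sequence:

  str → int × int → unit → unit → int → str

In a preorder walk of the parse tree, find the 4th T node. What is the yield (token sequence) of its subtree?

unit → int → str

[T [P [A str]] → [T [P [P [A int]] × [A int]] → [T [P [A unit]] → [T [P [A unit]] → [T [P [A int]] → [T [P [A str]]]]]]]]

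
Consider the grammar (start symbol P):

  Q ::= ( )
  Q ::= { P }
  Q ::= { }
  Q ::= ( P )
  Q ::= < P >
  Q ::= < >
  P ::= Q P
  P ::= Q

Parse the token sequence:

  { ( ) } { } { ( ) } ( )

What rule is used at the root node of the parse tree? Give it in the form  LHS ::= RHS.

P ::= Q P

[P [Q { [P [Q ( )]] }] [P [Q { }] [P [Q { [P [Q ( )]] }] [P [Q ( )]]]]]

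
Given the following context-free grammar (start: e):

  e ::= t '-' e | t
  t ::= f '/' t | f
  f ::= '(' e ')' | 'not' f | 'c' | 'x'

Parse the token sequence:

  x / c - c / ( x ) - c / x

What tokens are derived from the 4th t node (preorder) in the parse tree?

( x )

[e [t [f x] / [t [f c]]] - [e [t [f c] / [t [f ( [e [t [f x]]] )]]] - [e [t [f c] / [t [f x]]]]]]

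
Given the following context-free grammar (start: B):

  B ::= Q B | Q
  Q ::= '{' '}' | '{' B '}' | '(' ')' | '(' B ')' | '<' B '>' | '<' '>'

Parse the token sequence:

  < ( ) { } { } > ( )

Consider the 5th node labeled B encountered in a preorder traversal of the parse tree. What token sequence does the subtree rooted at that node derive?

( )

[B [Q < [B [Q ( )] [B [Q { }] [B [Q { }]]]] >] [B [Q ( )]]]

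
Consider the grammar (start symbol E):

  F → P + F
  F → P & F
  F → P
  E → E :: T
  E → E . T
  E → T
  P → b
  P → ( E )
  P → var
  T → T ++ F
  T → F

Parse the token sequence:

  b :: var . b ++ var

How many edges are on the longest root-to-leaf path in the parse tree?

[E [E [E [T [F [P b]]]] :: [T [F [P var]]]] . [T [T [F [P b]]] ++ [F [P var]]]]

6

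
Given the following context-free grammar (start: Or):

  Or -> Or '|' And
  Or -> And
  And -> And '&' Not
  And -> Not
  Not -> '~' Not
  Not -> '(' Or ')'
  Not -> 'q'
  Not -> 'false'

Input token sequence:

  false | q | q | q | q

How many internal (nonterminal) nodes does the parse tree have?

15

[Or [Or [Or [Or [Or [And [Not false]]] | [And [Not q]]] | [And [Not q]]] | [And [Not q]]] | [And [Not q]]]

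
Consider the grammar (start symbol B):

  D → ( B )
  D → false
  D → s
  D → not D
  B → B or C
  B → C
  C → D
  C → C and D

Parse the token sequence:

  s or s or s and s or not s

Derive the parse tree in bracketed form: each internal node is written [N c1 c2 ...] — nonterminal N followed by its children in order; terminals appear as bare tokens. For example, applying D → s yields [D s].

[B [B [B [B [C [D s]]] or [C [D s]]] or [C [C [D s]] and [D s]]] or [C [D not [D s]]]]

B
B or C
B or C or C
B or C or C or C
C or C or C or C
D or C or C or C
s or C or C or C
s or D or C or C
s or s or C or C
s or s or C and D or C
s or s or D and D or C
s or s or s and D or C
s or s or s and s or C
s or s or s and s or D
s or s or s and s or not D
s or s or s and s or not s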